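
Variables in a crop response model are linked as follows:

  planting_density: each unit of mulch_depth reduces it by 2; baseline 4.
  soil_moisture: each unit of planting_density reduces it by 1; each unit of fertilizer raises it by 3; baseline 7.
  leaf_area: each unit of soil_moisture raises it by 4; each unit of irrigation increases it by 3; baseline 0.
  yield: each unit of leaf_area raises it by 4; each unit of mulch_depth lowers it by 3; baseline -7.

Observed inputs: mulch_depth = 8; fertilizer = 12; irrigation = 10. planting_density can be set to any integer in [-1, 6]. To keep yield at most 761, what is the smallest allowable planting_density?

Intervening on planting_density fixes its value directly, overriding its dependence on mulch_depth.
Substituting into the soil_moisture equation gives soil_moisture = -planting_density + 43.
Substituting into the leaf_area equation gives leaf_area = -4*planting_density + 202.
Substituting into the yield equation gives yield = -16*planting_density + 777.
Require -16*planting_density + 777 ≤ 761, so planting_density ≥ 1.
The smallest integer in [-1, 6] satisfying this is 1.

planting_density = 1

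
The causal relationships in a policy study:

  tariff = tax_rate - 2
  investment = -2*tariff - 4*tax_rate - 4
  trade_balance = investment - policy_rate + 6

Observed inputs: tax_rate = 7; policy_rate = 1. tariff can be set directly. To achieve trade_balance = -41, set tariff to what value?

tariff = 7

Intervening on tariff fixes its value directly, overriding its dependence on tax_rate.
Substituting into the investment equation gives investment = -2*tariff - 32.
Substituting into the trade_balance equation gives trade_balance = -2*tariff - 27.
Solve -2*tariff - 27 = -41: tariff = (-41 + 27) / -2 = 7.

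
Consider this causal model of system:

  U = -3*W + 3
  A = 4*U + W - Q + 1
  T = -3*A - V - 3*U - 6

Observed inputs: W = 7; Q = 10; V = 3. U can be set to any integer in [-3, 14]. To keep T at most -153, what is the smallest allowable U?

U = 10

Intervening on U fixes its value directly, overriding its dependence on W.
Substituting into the A equation gives A = 4*U - 2.
T becomes -15*U - 3.
Require -15*U - 3 ≤ -153, so U ≥ 10.
The smallest integer in [-3, 14] satisfying this is 10.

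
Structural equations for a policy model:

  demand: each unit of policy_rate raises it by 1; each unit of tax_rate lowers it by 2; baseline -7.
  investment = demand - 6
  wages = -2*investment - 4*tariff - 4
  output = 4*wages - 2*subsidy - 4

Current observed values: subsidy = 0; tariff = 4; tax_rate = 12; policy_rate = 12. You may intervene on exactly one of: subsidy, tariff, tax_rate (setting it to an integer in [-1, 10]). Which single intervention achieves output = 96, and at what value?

set subsidy = 10

Intervening on subsidy: with other inputs at their observed values, output = -2*subsidy + 116. Solving for 96 gives subsidy = 10, within [-1, 10].
Intervening on tariff: output = -16*tariff + 180. Reaching 96 requires tariff = 21/4, not an integer.
Intervening on tax_rate: output = 16*tax_rate - 76. Reaching 96 requires tax_rate = 43/4, not an integer.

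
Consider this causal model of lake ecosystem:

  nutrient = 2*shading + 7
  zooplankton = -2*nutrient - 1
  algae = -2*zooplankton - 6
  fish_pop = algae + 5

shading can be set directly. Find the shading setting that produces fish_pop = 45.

shading = 2

Substituting into the zooplankton equation gives zooplankton = -4*shading - 15.
Substituting into the algae equation gives algae = 8*shading + 24.
Substituting into the fish_pop equation gives fish_pop = 8*shading + 29.
Solve 8*shading + 29 = 45: shading = (45 - 29) / 8 = 2.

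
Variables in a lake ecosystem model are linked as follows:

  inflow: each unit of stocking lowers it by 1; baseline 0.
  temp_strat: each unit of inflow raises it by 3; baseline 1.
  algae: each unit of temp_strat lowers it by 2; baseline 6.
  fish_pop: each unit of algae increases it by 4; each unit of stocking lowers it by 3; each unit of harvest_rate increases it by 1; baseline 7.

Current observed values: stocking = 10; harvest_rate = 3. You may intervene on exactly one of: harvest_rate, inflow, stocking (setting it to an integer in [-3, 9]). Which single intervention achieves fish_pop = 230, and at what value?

Intervening on harvest_rate: with other inputs at their observed values, fish_pop = harvest_rate + 233. Solving for 230 gives harvest_rate = -3, within [-3, 9].
Intervening on inflow: fish_pop = -24*inflow - 4. Reaching 230 requires inflow = -39/4, not an integer.
Intervening on stocking: fish_pop = 21*stocking + 26. Reaching 230 requires stocking = 68/7, not an integer.

set harvest_rate = -3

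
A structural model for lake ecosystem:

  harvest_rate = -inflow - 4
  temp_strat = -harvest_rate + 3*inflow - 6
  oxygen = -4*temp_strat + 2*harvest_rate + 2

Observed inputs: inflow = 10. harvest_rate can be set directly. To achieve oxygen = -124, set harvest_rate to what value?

Intervening on harvest_rate fixes its value directly, overriding its dependence on inflow.
Substituting into the temp_strat equation gives temp_strat = -harvest_rate + 24.
Substituting into the oxygen equation gives oxygen = 6*harvest_rate - 94.
Solve 6*harvest_rate - 94 = -124: harvest_rate = (-124 + 94) / 6 = -5.

harvest_rate = -5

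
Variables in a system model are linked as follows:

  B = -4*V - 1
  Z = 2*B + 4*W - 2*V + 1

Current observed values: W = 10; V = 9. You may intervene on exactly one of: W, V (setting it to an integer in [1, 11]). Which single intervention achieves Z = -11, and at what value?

Intervening on W: Z = 4*W - 91. Reaching -11 requires W = 20, outside [1, 11].
Intervening on V: with other inputs at their observed values, Z = -10*V + 39. Solving for -11 gives V = 5, within [1, 11].

set V = 5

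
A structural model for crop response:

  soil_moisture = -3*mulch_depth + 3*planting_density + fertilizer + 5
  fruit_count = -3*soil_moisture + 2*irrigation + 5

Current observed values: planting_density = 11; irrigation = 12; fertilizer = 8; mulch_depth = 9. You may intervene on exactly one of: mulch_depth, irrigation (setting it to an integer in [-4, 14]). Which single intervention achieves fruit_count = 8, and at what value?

set mulch_depth = 13

Intervening on mulch_depth: with other inputs at their observed values, fruit_count = 9*mulch_depth - 109. Solving for 8 gives mulch_depth = 13, within [-4, 14].
Intervening on irrigation: fruit_count = 2*irrigation - 52. Reaching 8 requires irrigation = 30, outside [-4, 14].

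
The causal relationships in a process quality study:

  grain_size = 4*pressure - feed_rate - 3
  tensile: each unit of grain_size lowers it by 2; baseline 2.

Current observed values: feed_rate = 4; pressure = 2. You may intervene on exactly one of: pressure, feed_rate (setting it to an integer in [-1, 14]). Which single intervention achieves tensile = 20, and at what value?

Intervening on pressure: tensile = -8*pressure + 16. Reaching 20 requires pressure = -1/2, not an integer.
Intervening on feed_rate: with other inputs at their observed values, tensile = 2*feed_rate - 8. Solving for 20 gives feed_rate = 14, within [-1, 14].

set feed_rate = 14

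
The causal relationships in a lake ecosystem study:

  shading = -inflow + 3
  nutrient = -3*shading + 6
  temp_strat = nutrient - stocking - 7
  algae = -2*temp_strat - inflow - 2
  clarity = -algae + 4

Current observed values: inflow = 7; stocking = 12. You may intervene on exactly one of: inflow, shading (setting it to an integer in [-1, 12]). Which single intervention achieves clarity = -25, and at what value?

set shading = 2

Intervening on inflow: clarity = 7*inflow - 38. Reaching -25 requires inflow = 13/7, not an integer.
Intervening on shading: with other inputs at their observed values, clarity = -6*shading - 13. Solving for -25 gives shading = 2, within [-1, 12].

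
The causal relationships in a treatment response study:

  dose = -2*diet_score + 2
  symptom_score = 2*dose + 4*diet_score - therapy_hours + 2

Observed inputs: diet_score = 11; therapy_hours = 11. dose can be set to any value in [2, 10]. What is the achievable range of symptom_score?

39 to 55

Intervening on dose fixes its value directly, overriding its dependence on diet_score.
Substituting into the symptom_score equation gives symptom_score = 2*dose + 35.
Linear in dose, so extremes are at the endpoints: dose = 2 gives symptom_score = 39; dose = 10 gives symptom_score = 55.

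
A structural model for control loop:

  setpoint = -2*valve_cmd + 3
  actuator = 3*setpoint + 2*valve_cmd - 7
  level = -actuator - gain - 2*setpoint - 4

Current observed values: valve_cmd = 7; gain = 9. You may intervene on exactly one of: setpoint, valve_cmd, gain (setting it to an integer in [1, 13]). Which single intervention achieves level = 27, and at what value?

set valve_cmd = 6

Intervening on setpoint: level = -5*setpoint - 20. Reaching 27 requires setpoint = -47/5, not an integer.
Intervening on valve_cmd: with other inputs at their observed values, level = 8*valve_cmd - 21. Solving for 27 gives valve_cmd = 6, within [1, 13].
Intervening on gain: level = -gain + 44. Reaching 27 requires gain = 17, outside [1, 13].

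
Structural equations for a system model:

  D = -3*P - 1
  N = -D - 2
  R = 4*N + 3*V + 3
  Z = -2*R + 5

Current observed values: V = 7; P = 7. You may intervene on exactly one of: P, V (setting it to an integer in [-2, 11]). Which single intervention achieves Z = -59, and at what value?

set P = 1

Intervening on P: with other inputs at their observed values, Z = -24*P - 35. Solving for -59 gives P = 1, within [-2, 11].
Intervening on V: Z = -6*V - 161. Reaching -59 requires V = -17, outside [-2, 11].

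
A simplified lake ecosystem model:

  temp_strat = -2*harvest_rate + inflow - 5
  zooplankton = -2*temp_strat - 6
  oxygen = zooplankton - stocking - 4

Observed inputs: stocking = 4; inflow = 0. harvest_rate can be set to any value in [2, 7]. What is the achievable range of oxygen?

Substituting into the temp_strat equation gives temp_strat = -2*harvest_rate - 5.
Substituting into the zooplankton equation gives zooplankton = 4*harvest_rate + 4.
Substituting into the oxygen equation gives oxygen = 4*harvest_rate - 4.
Linear in harvest_rate, so extremes are at the endpoints: harvest_rate = 2 gives oxygen = 4; harvest_rate = 7 gives oxygen = 24.

4 to 24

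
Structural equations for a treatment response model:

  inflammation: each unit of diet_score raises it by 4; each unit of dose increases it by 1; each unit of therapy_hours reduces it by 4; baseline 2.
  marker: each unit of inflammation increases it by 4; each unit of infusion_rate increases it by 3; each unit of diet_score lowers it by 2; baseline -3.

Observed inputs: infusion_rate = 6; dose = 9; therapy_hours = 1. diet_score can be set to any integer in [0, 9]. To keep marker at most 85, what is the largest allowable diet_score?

diet_score = 3

Substituting into the inflammation equation gives inflammation = 4*diet_score + 7.
marker becomes 14*diet_score + 43.
Require 14*diet_score + 43 ≤ 85, so diet_score ≤ 3.
The largest integer in [0, 9] satisfying this is 3.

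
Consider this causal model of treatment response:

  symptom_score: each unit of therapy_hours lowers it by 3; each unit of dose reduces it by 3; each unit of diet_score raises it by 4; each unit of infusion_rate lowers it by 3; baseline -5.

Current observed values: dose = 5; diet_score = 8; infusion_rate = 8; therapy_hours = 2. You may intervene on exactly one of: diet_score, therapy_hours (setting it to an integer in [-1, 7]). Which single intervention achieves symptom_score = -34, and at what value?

Intervening on diet_score: with other inputs at their observed values, symptom_score = 4*diet_score - 50. Solving for -34 gives diet_score = 4, within [-1, 7].
Intervening on therapy_hours: symptom_score = -3*therapy_hours - 12. Reaching -34 requires therapy_hours = 22/3, not an integer.

set diet_score = 4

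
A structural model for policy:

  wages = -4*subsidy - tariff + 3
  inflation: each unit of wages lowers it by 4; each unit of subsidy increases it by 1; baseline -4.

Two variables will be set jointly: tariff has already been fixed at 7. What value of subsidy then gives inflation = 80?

subsidy = 4

With tariff held at 7:
Substituting into the wages equation gives wages = -4*subsidy - 4.
Substituting into the inflation equation gives inflation = 17*subsidy + 12.
Solve 17*subsidy + 12 = 80: subsidy = (80 - 12) / 17 = 4.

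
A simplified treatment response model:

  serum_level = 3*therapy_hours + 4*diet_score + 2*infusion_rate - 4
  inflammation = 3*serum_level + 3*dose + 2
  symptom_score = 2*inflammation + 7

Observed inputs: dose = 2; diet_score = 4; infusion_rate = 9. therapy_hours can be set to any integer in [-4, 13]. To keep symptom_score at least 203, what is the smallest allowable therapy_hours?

therapy_hours = 0

Substituting into the serum_level equation gives serum_level = 3*therapy_hours + 30.
This gives inflammation = 9*therapy_hours + 98.
Substituting into the symptom_score equation gives symptom_score = 18*therapy_hours + 203.
Require 18*therapy_hours + 203 ≥ 203, so therapy_hours ≥ 0.
The smallest integer in [-4, 13] satisfying this is 0.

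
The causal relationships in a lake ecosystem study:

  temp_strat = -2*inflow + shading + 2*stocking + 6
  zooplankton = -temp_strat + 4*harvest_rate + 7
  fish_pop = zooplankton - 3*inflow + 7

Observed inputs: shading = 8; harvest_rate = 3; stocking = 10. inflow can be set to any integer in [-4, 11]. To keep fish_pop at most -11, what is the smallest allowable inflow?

inflow = 3

Substituting into the temp_strat equation gives temp_strat = -2*inflow + 34.
Substituting into the zooplankton equation gives zooplankton = 2*inflow - 15.
fish_pop becomes -inflow - 8.
Require -inflow - 8 ≤ -11, so inflow ≥ 3.
The smallest integer in [-4, 11] satisfying this is 3.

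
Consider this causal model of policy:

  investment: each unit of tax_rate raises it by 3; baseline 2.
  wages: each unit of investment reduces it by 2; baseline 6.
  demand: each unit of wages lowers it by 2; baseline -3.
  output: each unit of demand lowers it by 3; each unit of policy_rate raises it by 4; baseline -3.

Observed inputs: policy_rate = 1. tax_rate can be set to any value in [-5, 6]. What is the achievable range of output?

-194 to 202

Substituting into the wages equation gives wages = -6*tax_rate + 2.
This gives demand = 12*tax_rate - 7.
This gives output = -36*tax_rate + 22.
Linear in tax_rate, so extremes are at the endpoints: tax_rate = -5 gives output = 202; tax_rate = 6 gives output = -194.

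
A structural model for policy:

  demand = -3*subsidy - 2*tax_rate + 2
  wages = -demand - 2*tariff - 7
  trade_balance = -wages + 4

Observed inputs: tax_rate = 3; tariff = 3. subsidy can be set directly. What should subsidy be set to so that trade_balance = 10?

Substituting into the demand equation gives demand = -3*subsidy - 4.
Substituting into the wages equation gives wages = 3*subsidy - 9.
So trade_balance = -3*subsidy + 13.
Solve -3*subsidy + 13 = 10: subsidy = (10 - 13) / -3 = 1.

subsidy = 1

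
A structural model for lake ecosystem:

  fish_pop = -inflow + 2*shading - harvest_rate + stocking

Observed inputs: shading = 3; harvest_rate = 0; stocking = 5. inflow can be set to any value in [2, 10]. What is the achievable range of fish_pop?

1 to 9

Substituting into the fish_pop equation gives fish_pop = -inflow + 11.
Linear in inflow, so extremes are at the endpoints: inflow = 2 gives fish_pop = 9; inflow = 10 gives fish_pop = 1.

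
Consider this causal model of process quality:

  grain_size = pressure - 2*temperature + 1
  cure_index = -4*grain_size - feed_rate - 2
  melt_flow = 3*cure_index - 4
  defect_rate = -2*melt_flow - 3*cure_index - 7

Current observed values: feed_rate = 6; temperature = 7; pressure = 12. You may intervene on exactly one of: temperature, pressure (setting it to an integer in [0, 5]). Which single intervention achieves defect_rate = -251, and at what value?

set pressure = 4

Intervening on temperature: defect_rate = -72*temperature + 541. Reaching -251 requires temperature = 11, outside [0, 5].
Intervening on pressure: with other inputs at their observed values, defect_rate = 36*pressure - 395. Solving for -251 gives pressure = 4, within [0, 5].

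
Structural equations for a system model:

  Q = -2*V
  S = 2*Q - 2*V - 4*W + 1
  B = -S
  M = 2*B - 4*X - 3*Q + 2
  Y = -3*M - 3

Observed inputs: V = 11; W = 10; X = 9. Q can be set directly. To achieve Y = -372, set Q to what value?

Q = -5

Intervening on Q fixes its value directly, overriding its dependence on V.
Substituting into the S equation gives S = 2*Q - 61.
Substituting into the B equation gives B = -2*Q + 61.
Substituting into the M equation gives M = -7*Q + 88.
Substituting into the Y equation gives Y = 21*Q - 267.
Solve 21*Q - 267 = -372: Q = (-372 + 267) / 21 = -5.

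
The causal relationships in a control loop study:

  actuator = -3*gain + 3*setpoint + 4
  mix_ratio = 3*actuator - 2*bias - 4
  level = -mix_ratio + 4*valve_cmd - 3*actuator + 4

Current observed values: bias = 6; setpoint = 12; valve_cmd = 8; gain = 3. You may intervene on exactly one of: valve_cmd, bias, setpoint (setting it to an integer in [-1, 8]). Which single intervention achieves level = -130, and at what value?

set bias = 8

Intervening on valve_cmd: level = 4*valve_cmd - 166. Reaching -130 requires valve_cmd = 9, outside [-1, 8].
Intervening on bias: with other inputs at their observed values, level = 2*bias - 146. Solving for -130 gives bias = 8, within [-1, 8].
Intervening on setpoint: level = -18*setpoint + 82. Reaching -130 requires setpoint = 106/9, not an integer.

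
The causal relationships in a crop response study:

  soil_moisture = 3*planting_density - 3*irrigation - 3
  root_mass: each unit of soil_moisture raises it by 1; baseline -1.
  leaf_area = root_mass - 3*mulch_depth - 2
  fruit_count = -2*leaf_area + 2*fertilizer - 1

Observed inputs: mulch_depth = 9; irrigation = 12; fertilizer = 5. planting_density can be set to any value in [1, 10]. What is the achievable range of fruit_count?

87 to 141

Substituting into the soil_moisture equation gives soil_moisture = 3*planting_density - 39.
Substituting into the root_mass equation gives root_mass = 3*planting_density - 40.
This gives leaf_area = 3*planting_density - 69.
Substituting into the fruit_count equation gives fruit_count = -6*planting_density + 147.
Linear in planting_density, so extremes are at the endpoints: planting_density = 1 gives fruit_count = 141; planting_density = 10 gives fruit_count = 87.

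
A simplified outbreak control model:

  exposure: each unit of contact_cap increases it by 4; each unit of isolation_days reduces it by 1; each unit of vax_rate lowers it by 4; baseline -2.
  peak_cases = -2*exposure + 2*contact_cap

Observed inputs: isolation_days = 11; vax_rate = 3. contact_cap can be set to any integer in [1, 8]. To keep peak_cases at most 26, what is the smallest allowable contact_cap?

Substituting into the exposure equation gives exposure = 4*contact_cap - 25.
peak_cases becomes -6*contact_cap + 50.
Require -6*contact_cap + 50 ≤ 26, so contact_cap ≥ 4.
The smallest integer in [1, 8] satisfying this is 4.

contact_cap = 4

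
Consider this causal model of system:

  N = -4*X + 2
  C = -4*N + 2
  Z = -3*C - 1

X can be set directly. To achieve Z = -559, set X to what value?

Substituting into the C equation gives C = 16*X - 6.
Z becomes -48*X + 17.
Solve -48*X + 17 = -559: X = (-559 - 17) / -48 = 12.

X = 12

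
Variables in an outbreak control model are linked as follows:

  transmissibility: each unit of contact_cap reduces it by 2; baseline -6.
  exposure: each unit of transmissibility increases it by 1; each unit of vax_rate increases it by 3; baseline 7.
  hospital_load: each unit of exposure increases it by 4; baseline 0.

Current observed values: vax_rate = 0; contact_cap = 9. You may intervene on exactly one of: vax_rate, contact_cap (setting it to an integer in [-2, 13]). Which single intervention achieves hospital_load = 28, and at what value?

set vax_rate = 8

Intervening on vax_rate: with other inputs at their observed values, hospital_load = 12*vax_rate - 68. Solving for 28 gives vax_rate = 8, within [-2, 13].
Intervening on contact_cap: hospital_load = -8*contact_cap + 4. Reaching 28 requires contact_cap = -3, outside [-2, 13].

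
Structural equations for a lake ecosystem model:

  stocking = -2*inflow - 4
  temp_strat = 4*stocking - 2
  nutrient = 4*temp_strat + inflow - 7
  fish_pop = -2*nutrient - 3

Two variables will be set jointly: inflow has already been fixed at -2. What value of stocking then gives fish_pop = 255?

With inflow held at -2:
Intervening on stocking fixes its value directly, overriding its dependence on inflow.
Substituting into the nutrient equation gives nutrient = 16*stocking - 17.
So fish_pop = -32*stocking + 31.
Solve -32*stocking + 31 = 255: stocking = (255 - 31) / -32 = -7.

stocking = -7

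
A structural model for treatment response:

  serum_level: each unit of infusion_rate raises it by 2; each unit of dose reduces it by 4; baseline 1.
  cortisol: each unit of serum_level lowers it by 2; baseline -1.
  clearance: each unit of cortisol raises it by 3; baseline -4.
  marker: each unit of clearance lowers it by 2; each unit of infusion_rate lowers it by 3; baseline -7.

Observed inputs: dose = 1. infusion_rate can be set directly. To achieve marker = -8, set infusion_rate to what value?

Substituting into the serum_level equation gives serum_level = 2*infusion_rate - 3.
Substituting into the cortisol equation gives cortisol = -4*infusion_rate + 5.
So clearance = -12*infusion_rate + 11.
Substituting into the marker equation gives marker = 21*infusion_rate - 29.
Solve 21*infusion_rate - 29 = -8: infusion_rate = (-8 + 29) / 21 = 1.

infusion_rate = 1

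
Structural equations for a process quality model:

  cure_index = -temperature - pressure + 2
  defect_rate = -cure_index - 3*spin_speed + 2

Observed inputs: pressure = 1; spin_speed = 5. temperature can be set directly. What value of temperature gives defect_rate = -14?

Substituting into the cure_index equation gives cure_index = -temperature + 1.
Substituting into the defect_rate equation gives defect_rate = temperature - 14.
Solve temperature - 14 = -14: temperature = (-14 + 14) / 1 = 0.

temperature = 0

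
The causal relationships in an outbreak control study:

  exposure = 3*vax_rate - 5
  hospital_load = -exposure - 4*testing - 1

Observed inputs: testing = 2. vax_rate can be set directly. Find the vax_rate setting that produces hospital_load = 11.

vax_rate = -5

Substituting into the hospital_load equation gives hospital_load = -3*vax_rate - 4.
Solve -3*vax_rate - 4 = 11: vax_rate = (11 + 4) / -3 = -5.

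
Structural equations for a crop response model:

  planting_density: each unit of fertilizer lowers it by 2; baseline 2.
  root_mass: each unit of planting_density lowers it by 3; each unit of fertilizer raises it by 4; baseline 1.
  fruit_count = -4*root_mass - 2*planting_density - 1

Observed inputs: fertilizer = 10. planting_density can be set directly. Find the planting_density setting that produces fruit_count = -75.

planting_density = 9

Intervening on planting_density fixes its value directly, overriding its dependence on fertilizer.
Substituting into the root_mass equation gives root_mass = -3*planting_density + 41.
Substituting into the fruit_count equation gives fruit_count = 10*planting_density - 165.
Solve 10*planting_density - 165 = -75: planting_density = (-75 + 165) / 10 = 9.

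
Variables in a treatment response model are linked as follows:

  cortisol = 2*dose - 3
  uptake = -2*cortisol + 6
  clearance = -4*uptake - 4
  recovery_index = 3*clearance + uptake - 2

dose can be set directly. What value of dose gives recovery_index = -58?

Substituting into the uptake equation gives uptake = -4*dose + 12.
Substituting into the clearance equation gives clearance = 16*dose - 52.
Substituting into the recovery_index equation gives recovery_index = 44*dose - 146.
Solve 44*dose - 146 = -58: dose = (-58 + 146) / 44 = 2.

dose = 2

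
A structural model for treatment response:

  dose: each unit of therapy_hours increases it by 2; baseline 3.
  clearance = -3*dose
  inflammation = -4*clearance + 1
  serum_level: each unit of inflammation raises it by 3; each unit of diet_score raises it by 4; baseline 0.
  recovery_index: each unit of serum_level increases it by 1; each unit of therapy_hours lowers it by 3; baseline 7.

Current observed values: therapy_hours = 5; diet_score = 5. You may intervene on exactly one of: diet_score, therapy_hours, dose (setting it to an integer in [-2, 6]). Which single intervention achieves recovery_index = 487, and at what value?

set diet_score = 6

Intervening on diet_score: with other inputs at their observed values, recovery_index = 4*diet_score + 463. Solving for 487 gives diet_score = 6, within [-2, 6].
Intervening on therapy_hours: recovery_index = 69*therapy_hours + 138. Reaching 487 requires therapy_hours = 349/69, not an integer.
Intervening on dose: recovery_index = 36*dose + 15. Reaching 487 requires dose = 118/9, not an integer.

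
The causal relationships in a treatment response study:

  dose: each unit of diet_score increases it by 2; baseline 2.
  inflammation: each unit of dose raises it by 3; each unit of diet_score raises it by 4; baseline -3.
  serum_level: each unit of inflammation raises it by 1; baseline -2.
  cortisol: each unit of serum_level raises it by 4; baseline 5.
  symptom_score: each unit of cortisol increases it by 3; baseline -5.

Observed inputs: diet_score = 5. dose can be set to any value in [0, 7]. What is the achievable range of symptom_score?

190 to 442

Intervening on dose fixes its value directly, overriding its dependence on diet_score.
Substituting into the inflammation equation gives inflammation = 3*dose + 17.
Substituting into the serum_level equation gives serum_level = 3*dose + 15.
This gives cortisol = 12*dose + 65.
So symptom_score = 36*dose + 190.
Linear in dose, so extremes are at the endpoints: dose = 0 gives symptom_score = 190; dose = 7 gives symptom_score = 442.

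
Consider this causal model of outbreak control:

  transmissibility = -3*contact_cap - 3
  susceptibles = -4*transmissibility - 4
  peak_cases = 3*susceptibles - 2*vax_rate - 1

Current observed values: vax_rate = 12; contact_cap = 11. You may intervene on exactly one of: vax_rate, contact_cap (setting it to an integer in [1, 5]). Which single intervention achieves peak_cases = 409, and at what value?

set vax_rate = 5

Intervening on vax_rate: with other inputs at their observed values, peak_cases = -2*vax_rate + 419. Solving for 409 gives vax_rate = 5, within [1, 5].
Intervening on contact_cap: peak_cases = 36*contact_cap - 1. Reaching 409 requires contact_cap = 205/18, not an integer.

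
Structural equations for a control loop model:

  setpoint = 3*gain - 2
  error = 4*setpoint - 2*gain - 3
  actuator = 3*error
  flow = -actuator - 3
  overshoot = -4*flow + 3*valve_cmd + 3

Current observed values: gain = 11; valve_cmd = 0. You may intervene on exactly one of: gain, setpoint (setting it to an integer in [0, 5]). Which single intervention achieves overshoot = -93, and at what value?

set setpoint = 4

Intervening on gain: overshoot = 120*gain - 117. Reaching -93 requires gain = 1/5, not an integer.
Intervening on setpoint: with other inputs at their observed values, overshoot = 48*setpoint - 285. Solving for -93 gives setpoint = 4, within [0, 5].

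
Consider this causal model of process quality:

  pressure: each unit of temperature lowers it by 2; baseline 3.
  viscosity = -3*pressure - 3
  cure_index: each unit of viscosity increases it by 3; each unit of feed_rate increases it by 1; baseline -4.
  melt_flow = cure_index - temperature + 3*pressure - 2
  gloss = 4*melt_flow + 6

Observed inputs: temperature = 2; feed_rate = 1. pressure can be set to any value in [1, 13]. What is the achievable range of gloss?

-370 to -82

Intervening on pressure fixes its value directly, overriding its dependence on temperature.
Substituting into the cure_index equation gives cure_index = -9*pressure - 12.
Substituting into the melt_flow equation gives melt_flow = -6*pressure - 16.
Substituting into the gloss equation gives gloss = -24*pressure - 58.
Linear in pressure, so extremes are at the endpoints: pressure = 1 gives gloss = -82; pressure = 13 gives gloss = -370.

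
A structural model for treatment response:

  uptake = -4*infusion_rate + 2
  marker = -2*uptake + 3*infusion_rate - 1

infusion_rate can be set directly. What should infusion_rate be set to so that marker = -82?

Substituting into the marker equation gives marker = 11*infusion_rate - 5.
Solve 11*infusion_rate - 5 = -82: infusion_rate = (-82 + 5) / 11 = -7.

infusion_rate = -7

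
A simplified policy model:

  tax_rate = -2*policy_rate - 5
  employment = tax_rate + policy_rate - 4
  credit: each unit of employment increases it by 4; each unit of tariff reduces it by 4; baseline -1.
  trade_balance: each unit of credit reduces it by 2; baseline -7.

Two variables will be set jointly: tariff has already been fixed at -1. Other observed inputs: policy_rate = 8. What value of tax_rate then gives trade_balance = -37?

tax_rate = -1

With tariff held at -1:
Intervening on tax_rate fixes its value directly, overriding its dependence on policy_rate.
Substituting into the employment equation gives employment = tax_rate + 4.
Substituting into the credit equation gives credit = 4*tax_rate + 19.
This gives trade_balance = -8*tax_rate - 45.
Solve -8*tax_rate - 45 = -37: tax_rate = (-37 + 45) / -8 = -1.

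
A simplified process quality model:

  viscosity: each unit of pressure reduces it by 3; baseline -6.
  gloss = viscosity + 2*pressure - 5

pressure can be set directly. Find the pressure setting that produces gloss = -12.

pressure = 1

Substituting into the gloss equation gives gloss = -pressure - 11.
Solve -pressure - 11 = -12: pressure = (-12 + 11) / -1 = 1.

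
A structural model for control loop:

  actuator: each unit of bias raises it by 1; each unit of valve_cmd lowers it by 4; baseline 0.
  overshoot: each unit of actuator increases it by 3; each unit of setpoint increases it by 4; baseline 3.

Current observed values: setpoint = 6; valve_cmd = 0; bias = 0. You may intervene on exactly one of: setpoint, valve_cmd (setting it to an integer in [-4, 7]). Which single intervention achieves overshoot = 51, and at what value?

set valve_cmd = -2

Intervening on setpoint: overshoot = 4*setpoint + 3. Reaching 51 requires setpoint = 12, outside [-4, 7].
Intervening on valve_cmd: with other inputs at their observed values, overshoot = -12*valve_cmd + 27. Solving for 51 gives valve_cmd = -2, within [-4, 7].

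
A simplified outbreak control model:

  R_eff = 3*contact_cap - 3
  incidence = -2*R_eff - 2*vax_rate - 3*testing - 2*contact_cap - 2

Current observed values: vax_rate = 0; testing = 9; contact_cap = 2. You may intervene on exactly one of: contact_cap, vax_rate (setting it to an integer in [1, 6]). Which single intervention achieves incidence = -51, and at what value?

Intervening on contact_cap: incidence = -8*contact_cap - 23. Reaching -51 requires contact_cap = 7/2, not an integer.
Intervening on vax_rate: with other inputs at their observed values, incidence = -2*vax_rate - 39. Solving for -51 gives vax_rate = 6, within [1, 6].

set vax_rate = 6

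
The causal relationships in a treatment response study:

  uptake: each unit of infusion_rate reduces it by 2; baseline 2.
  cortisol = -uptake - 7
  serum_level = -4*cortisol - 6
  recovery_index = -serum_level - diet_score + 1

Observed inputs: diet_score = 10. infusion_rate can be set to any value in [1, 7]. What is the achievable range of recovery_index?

-31 to 17

Substituting into the cortisol equation gives cortisol = 2*infusion_rate - 9.
Substituting into the serum_level equation gives serum_level = -8*infusion_rate + 30.
Substituting into the recovery_index equation gives recovery_index = 8*infusion_rate - 39.
Linear in infusion_rate, so extremes are at the endpoints: infusion_rate = 1 gives recovery_index = -31; infusion_rate = 7 gives recovery_index = 17.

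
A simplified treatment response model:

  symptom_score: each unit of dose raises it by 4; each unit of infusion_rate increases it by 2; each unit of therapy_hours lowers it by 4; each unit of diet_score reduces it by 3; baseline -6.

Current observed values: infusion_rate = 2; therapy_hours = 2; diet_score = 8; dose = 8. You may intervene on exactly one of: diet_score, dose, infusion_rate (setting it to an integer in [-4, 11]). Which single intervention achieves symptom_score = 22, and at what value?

set diet_score = 0

Intervening on diet_score: with other inputs at their observed values, symptom_score = -3*diet_score + 22. Solving for 22 gives diet_score = 0, within [-4, 11].
Intervening on dose: symptom_score = 4*dose - 34. Reaching 22 requires dose = 14, outside [-4, 11].
Intervening on infusion_rate: symptom_score = 2*infusion_rate - 6. Reaching 22 requires infusion_rate = 14, outside [-4, 11].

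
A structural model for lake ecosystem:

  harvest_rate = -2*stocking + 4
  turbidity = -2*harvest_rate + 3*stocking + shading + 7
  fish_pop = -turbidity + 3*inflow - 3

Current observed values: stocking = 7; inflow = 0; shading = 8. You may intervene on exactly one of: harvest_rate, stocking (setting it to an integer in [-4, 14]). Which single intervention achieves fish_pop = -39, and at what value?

set harvest_rate = 0

Intervening on harvest_rate: with other inputs at their observed values, fish_pop = 2*harvest_rate - 39. Solving for -39 gives harvest_rate = 0, within [-4, 14].
Intervening on stocking: fish_pop = -7*stocking - 10. Reaching -39 requires stocking = 29/7, not an integer.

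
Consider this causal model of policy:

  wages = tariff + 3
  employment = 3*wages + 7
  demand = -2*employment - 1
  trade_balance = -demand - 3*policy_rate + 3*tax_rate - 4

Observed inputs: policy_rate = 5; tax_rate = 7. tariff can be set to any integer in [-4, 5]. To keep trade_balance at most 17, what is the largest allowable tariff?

Substituting into the employment equation gives employment = 3*tariff + 16.
demand becomes -6*tariff - 33.
Substituting into the trade_balance equation gives trade_balance = 6*tariff + 35.
Require 6*tariff + 35 ≤ 17, so tariff ≤ -3.
The largest integer in [-4, 5] satisfying this is -3.

tariff = -3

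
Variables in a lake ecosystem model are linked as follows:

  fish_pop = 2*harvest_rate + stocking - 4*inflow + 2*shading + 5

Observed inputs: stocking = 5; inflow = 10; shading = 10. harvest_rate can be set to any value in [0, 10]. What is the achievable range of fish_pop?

Substituting into the fish_pop equation gives fish_pop = 2*harvest_rate - 10.
Linear in harvest_rate, so extremes are at the endpoints: harvest_rate = 0 gives fish_pop = -10; harvest_rate = 10 gives fish_pop = 10.

-10 to 10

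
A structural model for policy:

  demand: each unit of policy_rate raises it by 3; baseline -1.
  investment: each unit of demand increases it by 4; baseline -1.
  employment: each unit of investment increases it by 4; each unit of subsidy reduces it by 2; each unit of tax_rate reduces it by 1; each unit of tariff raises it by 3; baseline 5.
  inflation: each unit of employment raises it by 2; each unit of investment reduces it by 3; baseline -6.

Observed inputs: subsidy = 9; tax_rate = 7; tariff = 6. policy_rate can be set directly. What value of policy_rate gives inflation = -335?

policy_rate = -5

Substituting into the investment equation gives investment = 12*policy_rate - 5.
Substituting into the employment equation gives employment = 48*policy_rate - 22.
Substituting into the inflation equation gives inflation = 60*policy_rate - 35.
Solve 60*policy_rate - 35 = -335: policy_rate = (-335 + 35) / 60 = -5.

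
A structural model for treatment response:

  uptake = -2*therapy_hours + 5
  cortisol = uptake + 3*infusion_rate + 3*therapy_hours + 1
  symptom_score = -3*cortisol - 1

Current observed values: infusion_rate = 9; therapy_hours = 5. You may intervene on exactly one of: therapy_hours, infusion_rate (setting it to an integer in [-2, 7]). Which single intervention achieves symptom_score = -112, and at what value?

Intervening on therapy_hours: with other inputs at their observed values, symptom_score = -3*therapy_hours - 100. Solving for -112 gives therapy_hours = 4, within [-2, 7].
Intervening on infusion_rate: symptom_score = -9*infusion_rate - 34. Reaching -112 requires infusion_rate = 26/3, not an integer.

set therapy_hours = 4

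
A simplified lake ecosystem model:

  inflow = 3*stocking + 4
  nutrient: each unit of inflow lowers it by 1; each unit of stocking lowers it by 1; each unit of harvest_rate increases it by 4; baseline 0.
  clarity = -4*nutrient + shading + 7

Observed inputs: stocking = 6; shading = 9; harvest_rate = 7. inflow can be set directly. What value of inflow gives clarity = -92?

Intervening on inflow fixes its value directly, overriding its dependence on stocking.
Substituting into the nutrient equation gives nutrient = -inflow + 22.
Substituting into the clarity equation gives clarity = 4*inflow - 72.
Solve 4*inflow - 72 = -92: inflow = (-92 + 72) / 4 = -5.

inflow = -5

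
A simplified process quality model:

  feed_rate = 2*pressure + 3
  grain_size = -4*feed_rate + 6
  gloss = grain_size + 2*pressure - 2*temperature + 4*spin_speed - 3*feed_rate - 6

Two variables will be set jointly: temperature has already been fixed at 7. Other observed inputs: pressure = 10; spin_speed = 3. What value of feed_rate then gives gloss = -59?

With temperature held at 7:
Intervening on feed_rate fixes its value directly, overriding its dependence on pressure.
Substituting into the gloss equation gives gloss = -7*feed_rate + 18.
Solve -7*feed_rate + 18 = -59: feed_rate = (-59 - 18) / -7 = 11.

feed_rate = 11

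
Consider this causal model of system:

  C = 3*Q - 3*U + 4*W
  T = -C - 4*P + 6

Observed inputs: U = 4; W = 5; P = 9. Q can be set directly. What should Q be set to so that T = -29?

Q = -3

Substituting into the C equation gives C = 3*Q + 8.
Substituting into the T equation gives T = -3*Q - 38.
Solve -3*Q - 38 = -29: Q = (-29 + 38) / -3 = -3.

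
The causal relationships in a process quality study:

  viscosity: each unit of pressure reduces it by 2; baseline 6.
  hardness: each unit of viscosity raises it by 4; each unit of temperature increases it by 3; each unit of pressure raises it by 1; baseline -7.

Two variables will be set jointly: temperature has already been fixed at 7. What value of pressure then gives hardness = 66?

pressure = -4

With temperature held at 7:
Substituting into the hardness equation gives hardness = -7*pressure + 38.
Solve -7*pressure + 38 = 66: pressure = (66 - 38) / -7 = -4.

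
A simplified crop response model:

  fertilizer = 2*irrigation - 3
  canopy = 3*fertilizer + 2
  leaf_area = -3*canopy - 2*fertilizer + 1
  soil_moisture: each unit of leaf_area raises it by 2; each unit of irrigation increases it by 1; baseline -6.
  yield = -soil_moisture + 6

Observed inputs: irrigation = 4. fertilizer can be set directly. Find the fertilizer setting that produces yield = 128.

fertilizer = 5

Intervening on fertilizer fixes its value directly, overriding its dependence on irrigation.
Substituting into the leaf_area equation gives leaf_area = -11*fertilizer - 5.
Substituting into the soil_moisture equation gives soil_moisture = -22*fertilizer - 12.
Substituting into the yield equation gives yield = 22*fertilizer + 18.
Solve 22*fertilizer + 18 = 128: fertilizer = (128 - 18) / 22 = 5.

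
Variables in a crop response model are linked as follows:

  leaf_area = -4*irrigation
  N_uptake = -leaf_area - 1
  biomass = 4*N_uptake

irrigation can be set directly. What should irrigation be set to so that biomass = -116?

Substituting into the N_uptake equation gives N_uptake = 4*irrigation - 1.
This gives biomass = 16*irrigation - 4.
Solve 16*irrigation - 4 = -116: irrigation = (-116 + 4) / 16 = -7.

irrigation = -7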